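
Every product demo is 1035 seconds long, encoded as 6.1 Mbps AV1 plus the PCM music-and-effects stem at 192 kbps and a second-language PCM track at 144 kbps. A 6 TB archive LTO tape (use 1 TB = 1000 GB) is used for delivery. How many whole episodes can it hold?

Audio total: 192 + 144 = 336 kbps = 0.336 Mbps.
Total bitrate: 6.436 Mbps.
Per item: 6.436 Mbps × 1035 s = 6,661 Mb = 832.7 MB.
Capacity: 6 TB = 48,000,000 Mb; 7205.84 items → 7205 complete.

7205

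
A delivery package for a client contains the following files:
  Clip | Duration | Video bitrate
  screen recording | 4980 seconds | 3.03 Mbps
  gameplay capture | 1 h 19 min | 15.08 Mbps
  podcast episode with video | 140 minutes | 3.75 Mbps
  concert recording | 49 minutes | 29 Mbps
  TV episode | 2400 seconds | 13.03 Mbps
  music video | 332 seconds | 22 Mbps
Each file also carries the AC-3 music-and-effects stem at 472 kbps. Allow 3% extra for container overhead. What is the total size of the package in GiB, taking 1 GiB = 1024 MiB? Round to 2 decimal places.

30.35 GiB

Audio: 472 kbps = 0.472 Mbps.
screen recording: 3.502 Mbps × 4980 s × 1.03 = 17963.2 Mb
gameplay capture: 15.552 Mbps × 4740 s × 1.03 = 75928.0 Mb
podcast episode with video: 4.222 Mbps × 8400 s × 1.03 = 36528.7 Mb
concert recording: 29.472 Mbps × 2940 s × 1.03 = 89247.1 Mb
TV episode: 13.502 Mbps × 2400 s × 1.03 = 33376.9 Mb
music video: 22.472 Mbps × 332 s × 1.03 = 7684.5 Mb
Total: 260728.5 Mb = 32591.1 MB.
= 30.35 GiB.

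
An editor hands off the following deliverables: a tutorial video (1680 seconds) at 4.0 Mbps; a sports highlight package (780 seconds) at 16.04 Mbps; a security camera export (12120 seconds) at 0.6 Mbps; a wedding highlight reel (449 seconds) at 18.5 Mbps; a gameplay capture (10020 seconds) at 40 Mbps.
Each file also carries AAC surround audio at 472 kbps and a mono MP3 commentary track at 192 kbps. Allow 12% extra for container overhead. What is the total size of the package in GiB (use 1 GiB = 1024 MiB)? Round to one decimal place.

Audio total: 472 + 192 = 664 kbps = 0.664 Mbps.
tutorial video: 4.664 Mbps × 1680 s × 1.12 = 8775.8 Mb
sports highlight package: 16.704 Mbps × 780 s × 1.12 = 14592.6 Mb
security camera export: 1.264 Mbps × 12120 s × 1.12 = 17158.0 Mb
wedding highlight reel: 19.164 Mbps × 449 s × 1.12 = 9637.2 Mb
gameplay capture: 40.664 Mbps × 10020 s × 1.12 = 456347.7 Mb
Total: 506511.3 Mb = 63313.9 MB.
= 58.97 GiB.

59.0 GiB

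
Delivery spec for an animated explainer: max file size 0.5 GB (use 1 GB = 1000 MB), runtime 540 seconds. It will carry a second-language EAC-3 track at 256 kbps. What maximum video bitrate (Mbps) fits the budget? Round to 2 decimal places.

7.15 Mbps

Budget: 0.5 GB = 4000.0 Mb.
Total bitrate budget: 4000.0 Mb / 540 s = 7.407 Mbps.
Audio: 256 kbps = 0.256 Mbps.
Video: 7.407 − 0.256 = 7.151 Mbps.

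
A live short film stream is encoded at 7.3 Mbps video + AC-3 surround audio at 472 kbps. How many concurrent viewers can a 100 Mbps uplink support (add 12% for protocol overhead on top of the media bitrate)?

11

Audio: 472 kbps = 0.472 Mbps.
Per-viewer media rate: 7.772 Mbps.
On the wire with 12% overhead: 8.705 Mbps.
100 Mbps = 100.0 Mbps; 100.0 / 8.705 = 11.49 → 11 viewers.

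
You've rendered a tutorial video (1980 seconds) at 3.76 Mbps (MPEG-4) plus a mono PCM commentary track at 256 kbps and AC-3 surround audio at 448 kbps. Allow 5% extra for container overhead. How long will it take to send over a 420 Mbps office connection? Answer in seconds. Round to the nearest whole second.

Audio total: 256 + 448 = 704 kbps = 0.704 Mbps.
Total bitrate: 4.464 Mbps.
File: 4.464 Mbps × 1980 s = 8838.7 Mb.
With 5% container overhead: ×1.05. → 9280.7 Mb.
At 420 Mbps: 9280.7 / 420 = 22.1 s ≈ 22.1 seconds.

22 seconds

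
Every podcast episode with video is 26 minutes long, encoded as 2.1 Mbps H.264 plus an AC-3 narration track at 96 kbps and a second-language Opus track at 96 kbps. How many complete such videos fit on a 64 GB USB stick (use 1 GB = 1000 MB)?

143

26 min = 1560 s
Audio total: 96 + 96 = 192 kbps = 0.192 Mbps.
Total bitrate: 2.292 Mbps.
Per item: 2.292 Mbps × 1560 s = 3,576 Mb = 446.9 MB.
Capacity: 64 GB = 512,000 Mb; 143.20 items → 143 complete.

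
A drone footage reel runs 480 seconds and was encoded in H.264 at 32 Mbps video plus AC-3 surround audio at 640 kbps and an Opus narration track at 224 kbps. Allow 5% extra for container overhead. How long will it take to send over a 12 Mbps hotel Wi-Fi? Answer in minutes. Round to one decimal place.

23.0 minutes

Audio total: 640 + 224 = 864 kbps = 0.864 Mbps.
Total bitrate: 32.864 Mbps.
File: 32.864 Mbps × 480 s = 15774.7 Mb.
With 5% container overhead: ×1.05. → 16563.5 Mb.
At 12 Mbps: 16563.5 / 12 = 1380.3 s ≈ 23 minutes.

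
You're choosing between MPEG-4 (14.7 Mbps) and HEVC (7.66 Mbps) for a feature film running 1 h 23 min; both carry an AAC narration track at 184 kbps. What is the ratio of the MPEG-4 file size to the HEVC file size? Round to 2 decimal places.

1 h 23 min = 83 min = 4980 s
Audio: 184 kbps = 0.184 Mbps.
MPEG-4: 14.884 Mbps × 4980 s = 74122.3 Mb = 9.265 GB.
HEVC: 7.844 Mbps × 4980 s = 39063.1 Mb = 4.883 GB.
Ratio: 9.265 / 4.883 = 1.898.

1.90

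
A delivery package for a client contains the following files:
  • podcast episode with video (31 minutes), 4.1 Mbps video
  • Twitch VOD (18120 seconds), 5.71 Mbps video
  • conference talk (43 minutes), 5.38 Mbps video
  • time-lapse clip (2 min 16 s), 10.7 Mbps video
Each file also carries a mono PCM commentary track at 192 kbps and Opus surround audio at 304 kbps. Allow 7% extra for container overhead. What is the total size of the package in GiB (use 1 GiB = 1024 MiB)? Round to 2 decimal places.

17.15 GiB

Audio total: 192 + 304 = 496 kbps = 0.496 Mbps.
podcast episode with video: 4.596 Mbps × 1860 s × 1.07 = 9147.0 Mb
Twitch VOD: 6.206 Mbps × 18120 s × 1.07 = 120324.4 Mb
conference talk: 5.876 Mbps × 2580 s × 1.07 = 16221.3 Mb
time-lapse clip: 11.196 Mbps × 136 s × 1.07 = 1629.2 Mb
Total: 147321.9 Mb = 18415.2 MB.
= 17.15 GiB.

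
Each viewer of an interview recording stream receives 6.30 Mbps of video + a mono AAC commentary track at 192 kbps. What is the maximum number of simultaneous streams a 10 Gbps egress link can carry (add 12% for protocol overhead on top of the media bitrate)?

1375

Audio: 192 kbps = 0.192 Mbps.
Per-viewer media rate: 6.492 Mbps.
On the wire with 12% overhead: 7.271 Mbps.
10 Gbps = 10,000 Mbps; 10,000 / 7.271 = 1375.32 → 1375 viewers.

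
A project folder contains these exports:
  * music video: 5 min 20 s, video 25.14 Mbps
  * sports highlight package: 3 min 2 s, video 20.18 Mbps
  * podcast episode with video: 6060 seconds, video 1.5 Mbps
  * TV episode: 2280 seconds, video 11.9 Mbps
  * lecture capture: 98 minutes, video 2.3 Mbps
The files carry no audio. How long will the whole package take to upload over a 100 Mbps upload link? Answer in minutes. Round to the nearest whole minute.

music video: 25.140 Mbps × 320 s = 8044.8 Mb
sports highlight package: 20.180 Mbps × 182 s = 3672.8 Mb
podcast episode with video: 1.500 Mbps × 6060 s = 9090.0 Mb
TV episode: 11.900 Mbps × 2280 s = 27132.0 Mb
lecture capture: 2.300 Mbps × 5880 s = 13524.0 Mb
Total: 61463.6 Mb = 7682.9 MB.
At 100 Mbps: 61463.6 / 100 = 615 s ≈ 10.2 minutes.

10 minutes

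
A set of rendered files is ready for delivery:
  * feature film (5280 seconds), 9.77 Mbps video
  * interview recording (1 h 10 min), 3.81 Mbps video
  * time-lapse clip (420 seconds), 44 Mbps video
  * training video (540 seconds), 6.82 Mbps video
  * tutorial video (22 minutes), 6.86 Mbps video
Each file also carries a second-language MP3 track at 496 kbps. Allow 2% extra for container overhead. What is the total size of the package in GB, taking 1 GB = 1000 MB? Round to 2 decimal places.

13.34 GB

Audio: 496 kbps = 0.496 Mbps.
feature film: 10.266 Mbps × 5280 s × 1.02 = 55288.6 Mb
interview recording: 4.306 Mbps × 4200 s × 1.02 = 18446.9 Mb
time-lapse clip: 44.496 Mbps × 420 s × 1.02 = 19062.1 Mb
training video: 7.316 Mbps × 540 s × 1.02 = 4029.7 Mb
tutorial video: 7.356 Mbps × 1320 s × 1.02 = 9904.1 Mb
Total: 106731.3 Mb = 13341.4 MB.
= 13.34 GB.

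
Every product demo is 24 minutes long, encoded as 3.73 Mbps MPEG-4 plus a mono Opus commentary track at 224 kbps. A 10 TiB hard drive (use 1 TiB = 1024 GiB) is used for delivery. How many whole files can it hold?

24 min = 1440 s
Audio: 224 kbps = 0.224 Mbps.
Total bitrate: 3.954 Mbps.
Per item: 3.954 Mbps × 1440 s = 5,694 Mb = 711.7 MB.
Capacity: 10 TiB = 87,960,930 Mb; 15448.65 items → 15448 complete.

15448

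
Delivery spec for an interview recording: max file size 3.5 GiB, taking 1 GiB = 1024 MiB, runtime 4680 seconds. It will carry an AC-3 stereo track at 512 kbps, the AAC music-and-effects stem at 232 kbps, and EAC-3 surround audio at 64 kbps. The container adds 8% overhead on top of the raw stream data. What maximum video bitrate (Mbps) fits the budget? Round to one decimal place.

5.1 Mbps

Budget: 3.5 GiB = 30064.8 Mb.
Stream payload after overhead: 30064.8 / 1.08 = 27837.8 Mb.
Total bitrate budget: 27837.8 Mb / 4680 s = 5.948 Mbps.
Audio total: 512 + 232 + 64 = 808 kbps = 0.808 Mbps.
Video: 5.948 − 0.808 = 5.140 Mbps.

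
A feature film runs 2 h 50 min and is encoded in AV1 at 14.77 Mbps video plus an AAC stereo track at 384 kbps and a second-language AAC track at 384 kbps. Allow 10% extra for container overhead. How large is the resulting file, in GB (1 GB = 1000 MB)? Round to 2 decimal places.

2 h 50 min = 170 min = 10200 s
Audio total: 384 + 384 = 768 kbps = 0.768 Mbps.
Total bitrate: 14.77 + 0.768 = 15.538 Mbps.
Stream data: 15.538 Mbps × 10200 s = 158487.6 Mb.
With 10% container overhead: ×1.10.
174,336 Mb ÷ 8 = 21,792 MB → 21.79 GB.

21.79 GB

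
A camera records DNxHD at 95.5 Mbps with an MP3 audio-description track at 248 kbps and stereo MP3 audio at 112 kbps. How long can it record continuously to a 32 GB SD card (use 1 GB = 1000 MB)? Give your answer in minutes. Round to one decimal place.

Audio total: 248 + 112 = 360 kbps = 0.360 Mbps.
Total bitrate: 95.5 + 0.360 = 95.860 Mbps.
Capacity: 32 GB = 256,000 Mb.
Recording time: 256,000 / 95.860 = 2,671 s ≈ 44.5 minutes.

44.5 minutes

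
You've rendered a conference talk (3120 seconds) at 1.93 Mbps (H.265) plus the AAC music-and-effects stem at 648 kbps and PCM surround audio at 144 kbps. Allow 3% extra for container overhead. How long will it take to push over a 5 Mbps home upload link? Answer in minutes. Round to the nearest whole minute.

Audio total: 648 + 144 = 792 kbps = 0.792 Mbps.
Total bitrate: 2.722 Mbps.
File: 2.722 Mbps × 3120 s = 8492.6 Mb.
With 3% container overhead: ×1.03. → 8747.4 Mb.
At 5 Mbps: 8747.4 / 5 = 1749.5 s ≈ 29.2 minutes.

29 minutes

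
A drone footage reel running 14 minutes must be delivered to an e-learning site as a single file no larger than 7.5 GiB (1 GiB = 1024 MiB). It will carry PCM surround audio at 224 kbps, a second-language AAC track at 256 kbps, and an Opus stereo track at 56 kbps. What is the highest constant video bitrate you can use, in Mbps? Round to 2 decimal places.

76.16 Mbps

Budget: 7.5 GiB = 64424.5 Mb.
14 min = 840 s
Total bitrate budget: 64424.5 Mb / 840 s = 76.696 Mbps.
Audio total: 224 + 256 + 56 = 536 kbps = 0.536 Mbps.
Video: 76.696 − 0.536 = 76.160 Mbps.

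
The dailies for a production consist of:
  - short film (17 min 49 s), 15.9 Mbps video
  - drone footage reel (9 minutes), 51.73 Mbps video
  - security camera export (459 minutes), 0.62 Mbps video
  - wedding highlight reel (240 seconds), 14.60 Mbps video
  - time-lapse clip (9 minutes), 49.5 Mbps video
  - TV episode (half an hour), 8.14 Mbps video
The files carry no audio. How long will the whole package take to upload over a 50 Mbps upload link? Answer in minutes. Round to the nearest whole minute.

short film: 15.900 Mbps × 1069 s = 16997.1 Mb
drone footage reel: 51.730 Mbps × 540 s = 27934.2 Mb
security camera export: 0.620 Mbps × 27540 s = 17074.8 Mb
wedding highlight reel: 14.600 Mbps × 240 s = 3504.0 Mb
time-lapse clip: 49.500 Mbps × 540 s = 26730.0 Mb
TV episode: 8.140 Mbps × 1800 s = 14652.0 Mb
Total: 106892.1 Mb = 13361.5 MB.
At 50 Mbps: 106892.1 / 50 = 2138 s ≈ 35.6 minutes.

36 minutes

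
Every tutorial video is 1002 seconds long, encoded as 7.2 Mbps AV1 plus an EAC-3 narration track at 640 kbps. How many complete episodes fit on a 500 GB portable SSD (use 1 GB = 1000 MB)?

509

Audio: 640 kbps = 0.640 Mbps.
Total bitrate: 7.840 Mbps.
Per item: 7.840 Mbps × 1002 s = 7,856 Mb = 982.0 MB.
Capacity: 500 GB = 4,000,000 Mb; 509.19 items → 509 complete.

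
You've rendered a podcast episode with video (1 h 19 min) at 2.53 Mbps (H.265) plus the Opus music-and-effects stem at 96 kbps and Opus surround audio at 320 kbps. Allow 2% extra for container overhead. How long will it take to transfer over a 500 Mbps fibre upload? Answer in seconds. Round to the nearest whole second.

1 h 19 min = 79 min = 4740 s
Audio total: 96 + 320 = 416 kbps = 0.416 Mbps.
Total bitrate: 2.946 Mbps.
File: 2.946 Mbps × 4740 s = 13964.0 Mb.
With 2% container overhead: ×1.02. → 14243.3 Mb.
At 500 Mbps: 14243.3 / 500 = 28.5 s ≈ 28.5 seconds.

28 seconds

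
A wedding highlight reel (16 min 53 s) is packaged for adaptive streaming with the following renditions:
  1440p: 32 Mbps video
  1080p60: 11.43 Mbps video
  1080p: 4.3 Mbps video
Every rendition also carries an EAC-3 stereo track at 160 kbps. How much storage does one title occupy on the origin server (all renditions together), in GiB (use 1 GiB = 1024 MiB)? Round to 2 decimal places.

16 min 53 s = 1013 s
Audio: 160 kbps = 0.160 Mbps.
Sum of rendition bitrates: (32+0.160) + (11.43+0.160) + (4.3+0.160) = 48.210 Mbps.
× 1013 s = 48,837 Mb = 6,105 MB = 5.685 GiB.

5.69 GiB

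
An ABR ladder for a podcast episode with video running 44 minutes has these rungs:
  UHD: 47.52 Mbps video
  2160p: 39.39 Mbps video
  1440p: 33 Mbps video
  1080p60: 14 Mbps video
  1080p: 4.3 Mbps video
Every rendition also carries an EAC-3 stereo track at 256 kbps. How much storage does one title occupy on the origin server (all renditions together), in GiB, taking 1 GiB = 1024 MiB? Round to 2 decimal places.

42.87 GiB

44 min = 2640 s
Audio: 256 kbps = 0.256 Mbps.
Sum of rendition bitrates: (47.52+0.256) + (39.39+0.256) + (33+0.256) + (14+0.256) + (4.3+0.256) = 139.490 Mbps.
× 2640 s = 368,254 Mb = 46,032 MB = 42.87 GiB.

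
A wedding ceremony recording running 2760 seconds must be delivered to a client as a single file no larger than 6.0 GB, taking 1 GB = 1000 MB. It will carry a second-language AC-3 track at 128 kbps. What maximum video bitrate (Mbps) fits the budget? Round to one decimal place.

Budget: 6.0 GB = 48000.0 Mb.
Total bitrate budget: 48000.0 Mb / 2760 s = 17.391 Mbps.
Audio: 128 kbps = 0.128 Mbps.
Video: 17.391 − 0.128 = 17.263 Mbps.

17.3 Mbps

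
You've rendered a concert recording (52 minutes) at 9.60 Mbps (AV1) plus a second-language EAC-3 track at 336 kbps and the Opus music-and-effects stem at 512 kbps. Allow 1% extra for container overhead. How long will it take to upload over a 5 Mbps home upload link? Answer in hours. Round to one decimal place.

52 min = 3120 s
Audio total: 336 + 512 = 848 kbps = 0.848 Mbps.
Total bitrate: 10.448 Mbps.
File: 10.448 Mbps × 3120 s = 32597.8 Mb.
With 1% container overhead: ×1.01. → 32923.7 Mb.
At 5 Mbps: 32923.7 / 5 = 6584.7 s ≈ 1.83 hours.

1.8 hours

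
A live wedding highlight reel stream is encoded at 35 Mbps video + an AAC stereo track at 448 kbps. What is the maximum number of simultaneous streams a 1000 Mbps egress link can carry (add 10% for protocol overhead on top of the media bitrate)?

Audio: 448 kbps = 0.448 Mbps.
Per-viewer media rate: 35.448 Mbps.
On the wire with 10% overhead: 38.993 Mbps.
1000 Mbps = 1,000 Mbps; 1,000 / 38.993 = 25.65 → 25 viewers.

25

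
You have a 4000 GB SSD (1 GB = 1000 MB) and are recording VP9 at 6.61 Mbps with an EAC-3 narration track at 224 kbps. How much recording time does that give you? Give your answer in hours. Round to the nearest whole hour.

1301 hours

Audio: 224 kbps = 0.224 Mbps.
Total bitrate: 6.61 + 0.224 = 6.834 Mbps.
Capacity: 4000 GB = 32,000,000 Mb.
Recording time: 32,000,000 / 6.834 = 4,682,470 s ≈ 1,301 hours.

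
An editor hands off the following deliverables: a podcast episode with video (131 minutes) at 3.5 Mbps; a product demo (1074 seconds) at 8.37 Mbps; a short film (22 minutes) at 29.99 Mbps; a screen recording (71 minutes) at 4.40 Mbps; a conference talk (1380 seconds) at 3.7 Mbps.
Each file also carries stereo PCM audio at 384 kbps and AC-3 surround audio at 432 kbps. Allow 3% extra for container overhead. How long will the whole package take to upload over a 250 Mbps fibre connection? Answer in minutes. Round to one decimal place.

7.8 minutes

Audio total: 384 + 432 = 816 kbps = 0.816 Mbps.
podcast episode with video: 4.316 Mbps × 7860 s × 1.03 = 34941.5 Mb
product demo: 9.186 Mbps × 1074 s × 1.03 = 10161.7 Mb
short film: 30.806 Mbps × 1320 s × 1.03 = 41883.8 Mb
screen recording: 5.216 Mbps × 4260 s × 1.03 = 22886.8 Mb
conference talk: 4.516 Mbps × 1380 s × 1.03 = 6419.0 Mb
Total: 116292.9 Mb = 14536.6 MB.
At 250 Mbps: 116292.9 / 250 = 465 s ≈ 7.75 minutes.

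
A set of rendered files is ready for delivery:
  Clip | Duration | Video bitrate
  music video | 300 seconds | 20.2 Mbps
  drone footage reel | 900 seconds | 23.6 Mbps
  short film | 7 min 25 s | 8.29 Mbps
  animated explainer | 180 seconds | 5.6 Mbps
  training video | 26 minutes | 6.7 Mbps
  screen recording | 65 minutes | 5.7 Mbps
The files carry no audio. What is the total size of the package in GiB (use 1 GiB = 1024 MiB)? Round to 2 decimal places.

7.53 GiB

music video: 20.200 Mbps × 300 s = 6060.0 Mb
drone footage reel: 23.600 Mbps × 900 s = 21240.0 Mb
short film: 8.290 Mbps × 445 s = 3689.1 Mb
animated explainer: 5.600 Mbps × 180 s = 1008.0 Mb
training video: 6.700 Mbps × 1560 s = 10452.0 Mb
screen recording: 5.700 Mbps × 3900 s = 22230.0 Mb
Total: 64679.1 Mb = 8084.9 MB.
= 7.530 GiB.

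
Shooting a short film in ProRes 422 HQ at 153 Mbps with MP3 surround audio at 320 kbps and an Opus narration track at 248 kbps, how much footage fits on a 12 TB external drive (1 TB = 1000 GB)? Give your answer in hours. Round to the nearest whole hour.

174 hours

Audio total: 320 + 248 = 568 kbps = 0.568 Mbps.
Total bitrate: 153 + 0.568 = 153.568 Mbps.
Capacity: 12 TB = 96,000,000 Mb.
Recording time: 96,000,000 / 153.568 = 625,130 s ≈ 174 hours.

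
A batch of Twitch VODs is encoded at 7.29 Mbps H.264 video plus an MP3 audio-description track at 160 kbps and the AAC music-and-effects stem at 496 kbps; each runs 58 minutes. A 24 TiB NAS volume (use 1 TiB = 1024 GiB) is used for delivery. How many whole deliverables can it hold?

7634

58 min = 3480 s
Audio total: 160 + 496 = 656 kbps = 0.656 Mbps.
Total bitrate: 7.946 Mbps.
Per item: 7.946 Mbps × 3480 s = 27,652 Mb = 3,457 MB.
Capacity: 24 TiB = 211,106,233 Mb; 7634.37 items → 7634 complete.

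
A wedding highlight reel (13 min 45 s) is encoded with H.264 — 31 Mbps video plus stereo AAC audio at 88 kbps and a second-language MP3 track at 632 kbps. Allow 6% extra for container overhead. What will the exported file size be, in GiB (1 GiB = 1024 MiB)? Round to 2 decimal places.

3.23 GiB

13 min 45 s = 825 s
Audio total: 88 + 632 = 720 kbps = 0.720 Mbps.
Total bitrate: 31 + 0.720 = 31.720 Mbps.
Stream data: 31.720 Mbps × 825 s = 26169.0 Mb.
With 6% container overhead: ×1.06.
27,739 Mb = 3,467,392,500 bytes ÷ 1,073,741,824 = 3.229 GiB.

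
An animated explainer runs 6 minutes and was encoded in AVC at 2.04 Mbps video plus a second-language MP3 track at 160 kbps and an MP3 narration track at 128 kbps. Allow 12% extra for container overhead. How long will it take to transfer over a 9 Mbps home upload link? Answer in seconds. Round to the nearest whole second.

104 seconds

6 min = 360 s
Audio total: 160 + 128 = 288 kbps = 0.288 Mbps.
Total bitrate: 2.328 Mbps.
File: 2.328 Mbps × 360 s = 838.1 Mb.
With 12% container overhead: ×1.12. → 938.6 Mb.
At 9 Mbps: 938.6 / 9 = 104.3 s ≈ 104 seconds.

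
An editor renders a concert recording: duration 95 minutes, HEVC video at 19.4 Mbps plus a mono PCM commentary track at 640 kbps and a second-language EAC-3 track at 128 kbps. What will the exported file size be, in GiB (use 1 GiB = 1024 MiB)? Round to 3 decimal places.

95 min = 5700 s
Audio total: 640 + 128 = 768 kbps = 0.768 Mbps.
Total bitrate: 19.4 + 0.768 = 20.168 Mbps.
Stream data: 20.168 Mbps × 5700 s = 114957.6 Mb.
114,958 Mb = 14,369,700,000 bytes ÷ 1,073,741,824 = 13.38 GiB.

13.383 GiB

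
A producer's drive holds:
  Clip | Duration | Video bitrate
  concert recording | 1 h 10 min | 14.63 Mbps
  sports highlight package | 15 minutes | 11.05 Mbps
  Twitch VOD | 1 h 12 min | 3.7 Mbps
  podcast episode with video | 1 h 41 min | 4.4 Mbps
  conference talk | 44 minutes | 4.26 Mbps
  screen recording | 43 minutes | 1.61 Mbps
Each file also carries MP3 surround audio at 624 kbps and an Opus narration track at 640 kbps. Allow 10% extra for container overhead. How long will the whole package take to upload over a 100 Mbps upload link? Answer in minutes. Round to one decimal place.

Audio total: 624 + 640 = 1264 kbps = 1.264 Mbps.
concert recording: 15.894 Mbps × 4200 s × 1.10 = 73430.3 Mb
sports highlight package: 12.314 Mbps × 900 s × 1.10 = 12190.9 Mb
Twitch VOD: 4.964 Mbps × 4320 s × 1.10 = 23588.9 Mb
podcast episode with video: 5.664 Mbps × 6060 s × 1.10 = 37756.2 Mb
conference talk: 5.524 Mbps × 2640 s × 1.10 = 16041.7 Mb
screen recording: 2.874 Mbps × 2580 s × 1.10 = 8156.4 Mb
Total: 171164.4 Mb = 21395.5 MB.
At 100 Mbps: 171164.4 / 100 = 1712 s ≈ 28.5 minutes.

28.5 minutes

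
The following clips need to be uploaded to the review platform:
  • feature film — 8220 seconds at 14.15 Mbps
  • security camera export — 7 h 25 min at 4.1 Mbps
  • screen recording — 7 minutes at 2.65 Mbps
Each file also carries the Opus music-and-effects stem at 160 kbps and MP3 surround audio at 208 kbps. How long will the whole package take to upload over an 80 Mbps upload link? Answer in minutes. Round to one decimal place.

Audio total: 160 + 208 = 368 kbps = 0.368 Mbps.
feature film: 14.518 Mbps × 8220 s = 119338.0 Mb
security camera export: 4.468 Mbps × 26700 s = 119295.6 Mb
screen recording: 3.018 Mbps × 420 s = 1267.6 Mb
Total: 239901.1 Mb = 29987.6 MB.
At 80 Mbps: 239901.1 / 80 = 2999 s ≈ 50 minutes.

50.0 minutes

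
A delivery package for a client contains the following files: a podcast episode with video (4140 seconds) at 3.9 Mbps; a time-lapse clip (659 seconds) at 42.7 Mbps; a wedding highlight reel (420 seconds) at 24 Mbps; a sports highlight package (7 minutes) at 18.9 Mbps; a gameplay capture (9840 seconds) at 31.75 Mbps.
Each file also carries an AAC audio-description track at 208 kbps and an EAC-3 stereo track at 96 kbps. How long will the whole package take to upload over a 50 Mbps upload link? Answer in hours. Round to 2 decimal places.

Audio total: 208 + 96 = 304 kbps = 0.304 Mbps.
podcast episode with video: 4.204 Mbps × 4140 s = 17404.6 Mb
time-lapse clip: 43.004 Mbps × 659 s = 28339.6 Mb
wedding highlight reel: 24.304 Mbps × 420 s = 10207.7 Mb
sports highlight package: 19.204 Mbps × 420 s = 8065.7 Mb
gameplay capture: 32.054 Mbps × 9840 s = 315411.4 Mb
Total: 379428.9 Mb = 47428.6 MB.
At 50 Mbps: 379428.9 / 50 = 7589 s ≈ 2.11 hours.

2.11 hours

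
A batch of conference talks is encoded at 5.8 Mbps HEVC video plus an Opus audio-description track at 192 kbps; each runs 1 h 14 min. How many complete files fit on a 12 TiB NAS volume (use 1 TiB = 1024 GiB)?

3967

1 h 14 min = 74 min = 4440 s
Audio: 192 kbps = 0.192 Mbps.
Total bitrate: 5.992 Mbps.
Per item: 5.992 Mbps × 4440 s = 26,604 Mb = 3,326 MB.
Capacity: 12 TiB = 105,553,116 Mb; 3967.49 items → 3967 complete.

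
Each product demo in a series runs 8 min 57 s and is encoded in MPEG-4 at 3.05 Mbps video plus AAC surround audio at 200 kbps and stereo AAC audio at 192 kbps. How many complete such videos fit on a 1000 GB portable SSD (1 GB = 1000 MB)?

8 min 57 s = 537 s
Audio total: 200 + 192 = 392 kbps = 0.392 Mbps.
Total bitrate: 3.442 Mbps.
Per item: 3.442 Mbps × 537 s = 1,848 Mb = 231.0 MB.
Capacity: 1000 GB = 8,000,000 Mb; 4328.18 items → 4328 complete.

4328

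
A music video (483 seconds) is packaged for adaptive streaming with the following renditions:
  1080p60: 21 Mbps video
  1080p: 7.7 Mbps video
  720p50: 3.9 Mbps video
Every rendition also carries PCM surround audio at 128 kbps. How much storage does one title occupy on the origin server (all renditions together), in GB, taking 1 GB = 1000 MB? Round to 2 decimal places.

Audio: 128 kbps = 0.128 Mbps.
Sum of rendition bitrates: (21+0.128) + (7.7+0.128) + (3.9+0.128) = 32.984 Mbps.
× 483 s = 15,931 Mb = 1,991 MB = 1.991 GB.

1.99 GB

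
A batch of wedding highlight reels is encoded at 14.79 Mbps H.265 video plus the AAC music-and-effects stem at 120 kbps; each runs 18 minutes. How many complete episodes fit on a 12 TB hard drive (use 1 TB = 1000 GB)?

5961

18 min = 1080 s
Audio: 120 kbps = 0.120 Mbps.
Total bitrate: 14.910 Mbps.
Per item: 14.910 Mbps × 1080 s = 16,103 Mb = 2,013 MB.
Capacity: 12 TB = 96,000,000 Mb; 5961.70 items → 5961 complete.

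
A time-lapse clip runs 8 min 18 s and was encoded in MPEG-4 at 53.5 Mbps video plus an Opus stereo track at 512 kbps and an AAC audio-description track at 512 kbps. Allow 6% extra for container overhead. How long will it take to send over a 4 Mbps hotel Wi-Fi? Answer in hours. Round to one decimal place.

2.0 hours

8 min 18 s = 498 s
Audio total: 512 + 512 = 1024 kbps = 1.024 Mbps.
Total bitrate: 54.524 Mbps.
File: 54.524 Mbps × 498 s = 27153.0 Mb.
With 6% container overhead: ×1.06. → 28782.1 Mb.
At 4 Mbps: 28782.1 / 4 = 7195.5 s ≈ 2 hours.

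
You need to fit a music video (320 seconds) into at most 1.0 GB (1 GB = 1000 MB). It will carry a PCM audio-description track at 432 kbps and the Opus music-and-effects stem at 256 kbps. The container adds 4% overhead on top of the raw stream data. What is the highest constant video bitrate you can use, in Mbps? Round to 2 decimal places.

Budget: 1.0 GB = 8000.0 Mb.
Stream payload after overhead: 8000.0 / 1.04 = 7692.3 Mb.
Total bitrate budget: 7692.3 Mb / 320 s = 24.038 Mbps.
Audio total: 432 + 256 = 688 kbps = 0.688 Mbps.
Video: 24.038 − 0.688 = 23.350 Mbps.

23.35 Mbps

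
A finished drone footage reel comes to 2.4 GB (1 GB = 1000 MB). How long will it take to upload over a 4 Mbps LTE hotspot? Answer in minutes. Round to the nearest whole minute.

80 minutes

File: 2.4 GB = 19200.0 Mb.
At 4 Mbps: 19200.0 / 4 = 4800.0 s ≈ 80 minutes.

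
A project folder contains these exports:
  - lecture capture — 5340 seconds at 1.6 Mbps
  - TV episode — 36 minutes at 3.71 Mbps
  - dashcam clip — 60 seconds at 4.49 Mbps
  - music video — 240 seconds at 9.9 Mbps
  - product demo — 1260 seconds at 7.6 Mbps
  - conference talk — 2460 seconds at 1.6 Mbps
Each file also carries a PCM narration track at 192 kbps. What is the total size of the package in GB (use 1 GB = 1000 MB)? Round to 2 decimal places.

Audio: 192 kbps = 0.192 Mbps.
lecture capture: 1.792 Mbps × 5340 s = 9569.3 Mb
TV episode: 3.902 Mbps × 2160 s = 8428.3 Mb
dashcam clip: 4.682 Mbps × 60 s = 280.9 Mb
music video: 10.092 Mbps × 240 s = 2422.1 Mb
product demo: 7.792 Mbps × 1260 s = 9817.9 Mb
conference talk: 1.792 Mbps × 2460 s = 4408.3 Mb
Total: 34926.8 Mb = 4365.9 MB.
= 4.366 GB.

4.37 GB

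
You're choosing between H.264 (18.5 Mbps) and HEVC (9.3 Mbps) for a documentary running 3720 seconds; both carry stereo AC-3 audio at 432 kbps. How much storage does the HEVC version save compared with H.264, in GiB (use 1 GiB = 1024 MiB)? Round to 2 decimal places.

Audio: 432 kbps = 0.432 Mbps.
H.264: 18.932 Mbps × 3720 s = 70427.0 Mb = 8.199 GiB.
HEVC: 9.732 Mbps × 3720 s = 36203.0 Mb = 4.215 GiB.
Saving: 8.199 − 4.215 = 3.984 GiB.

3.98 GiB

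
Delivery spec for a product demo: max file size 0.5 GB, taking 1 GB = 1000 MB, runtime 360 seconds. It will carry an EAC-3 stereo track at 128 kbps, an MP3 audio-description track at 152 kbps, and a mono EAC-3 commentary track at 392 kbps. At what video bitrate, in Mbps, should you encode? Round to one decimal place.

Budget: 0.5 GB = 4000.0 Mb.
Total bitrate budget: 4000.0 Mb / 360 s = 11.111 Mbps.
Audio total: 128 + 152 + 392 = 672 kbps = 0.672 Mbps.
Video: 11.111 − 0.672 = 10.439 Mbps.

10.4 Mbps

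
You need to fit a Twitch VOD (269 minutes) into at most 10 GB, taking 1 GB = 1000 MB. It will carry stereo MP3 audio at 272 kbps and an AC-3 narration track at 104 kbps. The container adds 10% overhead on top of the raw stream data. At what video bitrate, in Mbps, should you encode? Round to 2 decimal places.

4.13 Mbps

Budget: 10 GB = 80000.0 Mb.
Stream payload after overhead: 80000.0 / 1.10 = 72727.3 Mb.
269 min = 16140 s
Total bitrate budget: 72727.3 Mb / 16140 s = 4.506 Mbps.
Audio total: 272 + 104 = 376 kbps = 0.376 Mbps.
Video: 4.506 − 0.376 = 4.130 Mbps.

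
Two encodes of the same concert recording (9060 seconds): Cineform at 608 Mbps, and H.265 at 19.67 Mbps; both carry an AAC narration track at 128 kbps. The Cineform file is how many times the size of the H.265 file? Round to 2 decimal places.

30.72

Audio: 128 kbps = 0.128 Mbps.
Cineform: 608.128 Mbps × 9060 s = 5509639.7 Mb = 688.705 GB.
H.265: 19.798 Mbps × 9060 s = 179369.9 Mb = 22.421 GB.
Ratio: 688.705 / 22.421 = 30.717.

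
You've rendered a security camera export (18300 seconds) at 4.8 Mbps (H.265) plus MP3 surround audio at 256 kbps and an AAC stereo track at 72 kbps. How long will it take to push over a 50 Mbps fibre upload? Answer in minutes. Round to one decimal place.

31.3 minutes

Audio total: 256 + 72 = 328 kbps = 0.328 Mbps.
Total bitrate: 5.128 Mbps.
File: 5.128 Mbps × 18300 s = 93842.4 Mb.
At 50 Mbps: 93842.4 / 50 = 1876.8 s ≈ 31.3 minutes.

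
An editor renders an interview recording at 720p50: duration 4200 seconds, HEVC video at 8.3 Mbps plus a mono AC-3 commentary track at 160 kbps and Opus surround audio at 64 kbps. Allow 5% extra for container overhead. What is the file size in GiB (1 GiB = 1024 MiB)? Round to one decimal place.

Audio total: 160 + 64 = 224 kbps = 0.224 Mbps.
Total bitrate: 8.3 + 0.224 = 8.524 Mbps.
Stream data: 8.524 Mbps × 4200 s = 35800.8 Mb.
With 5% container overhead: ×1.05.
37,591 Mb = 4,698,855,000 bytes ÷ 1,073,741,824 = 4.376 GiB.

4.4 GiB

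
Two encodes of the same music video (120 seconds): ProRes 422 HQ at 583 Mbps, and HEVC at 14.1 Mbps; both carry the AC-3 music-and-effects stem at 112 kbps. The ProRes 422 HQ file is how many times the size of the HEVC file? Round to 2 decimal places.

Audio: 112 kbps = 0.112 Mbps.
ProRes 422 HQ: 583.112 Mbps × 120 s = 69973.4 Mb = 8.146 GiB.
HEVC: 14.212 Mbps × 120 s = 1705.4 Mb = 0.199 GiB.
Ratio: 8.146 / 0.199 = 41.030.

41.03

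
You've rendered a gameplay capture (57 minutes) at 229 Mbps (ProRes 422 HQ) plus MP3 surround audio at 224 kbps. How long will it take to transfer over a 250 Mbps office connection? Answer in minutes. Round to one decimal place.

52.3 minutes

57 min = 3420 s
Audio: 224 kbps = 0.224 Mbps.
Total bitrate: 229.224 Mbps.
File: 229.224 Mbps × 3420 s = 783946.1 Mb.
At 250 Mbps: 783946.1 / 250 = 3135.8 s ≈ 52.3 minutes.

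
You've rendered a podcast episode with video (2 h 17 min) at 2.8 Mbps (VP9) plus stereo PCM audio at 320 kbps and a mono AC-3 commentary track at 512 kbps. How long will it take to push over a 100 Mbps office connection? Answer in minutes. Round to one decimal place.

5.0 minutes

2 h 17 min = 137 min = 8220 s
Audio total: 320 + 512 = 832 kbps = 0.832 Mbps.
Total bitrate: 3.632 Mbps.
File: 3.632 Mbps × 8220 s = 29855.0 Mb.
At 100 Mbps: 29855.0 / 100 = 298.6 s ≈ 4.98 minutes.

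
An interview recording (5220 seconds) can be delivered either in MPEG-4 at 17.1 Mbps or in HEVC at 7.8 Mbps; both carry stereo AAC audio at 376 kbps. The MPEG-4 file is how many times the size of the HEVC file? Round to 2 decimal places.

2.14

Audio: 376 kbps = 0.376 Mbps.
MPEG-4: 17.476 Mbps × 5220 s = 91224.7 Mb = 11.403 GB.
HEVC: 8.176 Mbps × 5220 s = 42678.7 Mb = 5.335 GB.
Ratio: 11.403 / 5.335 = 2.137.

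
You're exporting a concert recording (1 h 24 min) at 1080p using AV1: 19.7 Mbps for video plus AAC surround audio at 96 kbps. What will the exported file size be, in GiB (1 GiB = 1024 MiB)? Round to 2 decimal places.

1 h 24 min = 84 min = 5040 s
Audio: 96 kbps = 0.096 Mbps.
Total bitrate: 19.7 + 0.096 = 19.796 Mbps.
Stream data: 19.796 Mbps × 5040 s = 99771.8 Mb.
99,772 Mb = 12,471,480,000 bytes ÷ 1,073,741,824 = 11.61 GiB.

11.61 GiB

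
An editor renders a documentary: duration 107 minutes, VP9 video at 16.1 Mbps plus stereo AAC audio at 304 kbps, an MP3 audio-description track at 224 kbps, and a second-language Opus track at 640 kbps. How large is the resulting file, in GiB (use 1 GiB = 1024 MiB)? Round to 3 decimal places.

107 min = 6420 s
Audio total: 304 + 224 + 640 = 1168 kbps = 1.168 Mbps.
Total bitrate: 16.1 + 1.168 = 17.268 Mbps.
Stream data: 17.268 Mbps × 6420 s = 110860.6 Mb.
110,861 Mb = 13,857,570,000 bytes ÷ 1,073,741,824 = 12.91 GiB.

12.906 GiB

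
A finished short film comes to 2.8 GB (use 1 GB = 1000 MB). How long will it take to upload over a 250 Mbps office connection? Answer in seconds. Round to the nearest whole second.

File: 2.8 GB = 22400.0 Mb.
At 250 Mbps: 22400.0 / 250 = 89.6 s ≈ 89.6 seconds.

90 seconds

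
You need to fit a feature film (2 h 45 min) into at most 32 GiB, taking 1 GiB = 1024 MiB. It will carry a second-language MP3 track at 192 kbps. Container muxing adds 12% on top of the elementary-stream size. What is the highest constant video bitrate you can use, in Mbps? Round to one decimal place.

24.6 Mbps

Budget: 32 GiB = 274877.9 Mb.
Stream payload after overhead: 274877.9 / 1.12 = 245426.7 Mb.
2 h 45 min = 165 min = 9900 s
Total bitrate budget: 245426.7 Mb / 9900 s = 24.791 Mbps.
Audio: 192 kbps = 0.192 Mbps.
Video: 24.791 − 0.192 = 24.599 Mbps.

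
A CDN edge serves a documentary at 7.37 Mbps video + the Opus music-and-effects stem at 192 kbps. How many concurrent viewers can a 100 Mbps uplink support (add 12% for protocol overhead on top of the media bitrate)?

11

Audio: 192 kbps = 0.192 Mbps.
Per-viewer media rate: 7.562 Mbps.
On the wire with 12% overhead: 8.469 Mbps.
100 Mbps = 100.0 Mbps; 100.0 / 8.469 = 11.81 → 11 viewers.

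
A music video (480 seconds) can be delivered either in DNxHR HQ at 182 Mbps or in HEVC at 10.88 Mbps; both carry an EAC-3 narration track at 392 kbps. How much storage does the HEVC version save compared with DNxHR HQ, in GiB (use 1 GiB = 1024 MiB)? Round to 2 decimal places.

9.56 GiB

Audio: 392 kbps = 0.392 Mbps.
DNxHR HQ: 182.392 Mbps × 480 s = 87548.2 Mb = 10.192 GiB.
HEVC: 11.272 Mbps × 480 s = 5410.6 Mb = 0.630 GiB.
Saving: 10.192 − 0.630 = 9.562 GiB.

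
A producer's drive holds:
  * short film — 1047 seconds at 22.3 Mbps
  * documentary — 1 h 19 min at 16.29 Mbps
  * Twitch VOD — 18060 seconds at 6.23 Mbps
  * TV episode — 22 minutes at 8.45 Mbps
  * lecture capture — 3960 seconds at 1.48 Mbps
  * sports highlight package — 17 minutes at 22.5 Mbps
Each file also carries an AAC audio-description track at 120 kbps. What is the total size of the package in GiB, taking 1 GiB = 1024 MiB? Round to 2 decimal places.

29.88 GiB

Audio: 120 kbps = 0.120 Mbps.
short film: 22.420 Mbps × 1047 s = 23473.7 Mb
documentary: 16.410 Mbps × 4740 s = 77783.4 Mb
Twitch VOD: 6.350 Mbps × 18060 s = 114681.0 Mb
TV episode: 8.570 Mbps × 1320 s = 11312.4 Mb
lecture capture: 1.600 Mbps × 3960 s = 6336.0 Mb
sports highlight package: 22.620 Mbps × 1020 s = 23072.4 Mb
Total: 256658.9 Mb = 32082.4 MB.
= 29.88 GiB.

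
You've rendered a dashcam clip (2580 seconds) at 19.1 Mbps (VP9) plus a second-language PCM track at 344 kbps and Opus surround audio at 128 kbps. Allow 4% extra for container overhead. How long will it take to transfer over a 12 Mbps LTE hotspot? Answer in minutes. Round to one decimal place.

72.9 minutes

Audio total: 344 + 128 = 472 kbps = 0.472 Mbps.
Total bitrate: 19.572 Mbps.
File: 19.572 Mbps × 2580 s = 50495.8 Mb.
With 4% container overhead: ×1.04. → 52515.6 Mb.
At 12 Mbps: 52515.6 / 12 = 4376.3 s ≈ 72.9 minutes.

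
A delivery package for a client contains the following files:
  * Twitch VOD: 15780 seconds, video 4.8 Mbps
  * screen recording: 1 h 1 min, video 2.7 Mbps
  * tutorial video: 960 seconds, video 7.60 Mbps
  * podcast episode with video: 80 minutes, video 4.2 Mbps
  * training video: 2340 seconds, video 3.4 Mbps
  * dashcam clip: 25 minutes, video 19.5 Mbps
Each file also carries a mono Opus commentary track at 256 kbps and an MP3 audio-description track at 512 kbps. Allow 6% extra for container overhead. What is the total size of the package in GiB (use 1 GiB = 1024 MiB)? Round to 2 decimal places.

Audio total: 256 + 512 = 768 kbps = 0.768 Mbps.
Twitch VOD: 5.568 Mbps × 15780 s × 1.06 = 93134.8 Mb
screen recording: 3.468 Mbps × 3660 s × 1.06 = 13454.5 Mb
tutorial video: 8.368 Mbps × 960 s × 1.06 = 8515.3 Mb
podcast episode with video: 4.968 Mbps × 4800 s × 1.06 = 25277.2 Mb
training video: 4.168 Mbps × 2340 s × 1.06 = 10338.3 Mb
dashcam clip: 20.268 Mbps × 1500 s × 1.06 = 32226.1 Mb
Total: 182946.2 Mb = 22868.3 MB.
= 21.30 GiB.

21.30 GiB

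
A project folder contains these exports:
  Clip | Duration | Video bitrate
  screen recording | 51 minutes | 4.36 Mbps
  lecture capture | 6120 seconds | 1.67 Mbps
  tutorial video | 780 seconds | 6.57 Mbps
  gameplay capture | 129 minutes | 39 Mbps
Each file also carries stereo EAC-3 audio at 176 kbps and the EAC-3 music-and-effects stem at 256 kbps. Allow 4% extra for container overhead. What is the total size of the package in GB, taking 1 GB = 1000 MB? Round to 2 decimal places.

Audio total: 176 + 256 = 432 kbps = 0.432 Mbps.
screen recording: 4.792 Mbps × 3060 s × 1.04 = 15250.1 Mb
lecture capture: 2.102 Mbps × 6120 s × 1.04 = 13378.8 Mb
tutorial video: 7.002 Mbps × 780 s × 1.04 = 5680.0 Mb
gameplay capture: 39.432 Mbps × 7740 s × 1.04 = 317411.8 Mb
Total: 351720.7 Mb = 43965.1 MB.
= 43.97 GB.

43.97 GB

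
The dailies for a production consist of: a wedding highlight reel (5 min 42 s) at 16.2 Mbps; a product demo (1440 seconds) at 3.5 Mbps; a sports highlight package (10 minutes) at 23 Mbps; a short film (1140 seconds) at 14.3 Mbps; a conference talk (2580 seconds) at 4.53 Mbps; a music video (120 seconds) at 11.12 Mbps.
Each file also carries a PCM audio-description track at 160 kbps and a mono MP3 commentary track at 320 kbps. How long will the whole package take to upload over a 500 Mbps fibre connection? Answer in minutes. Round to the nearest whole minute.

Audio total: 160 + 320 = 480 kbps = 0.480 Mbps.
wedding highlight reel: 16.680 Mbps × 342 s = 5704.6 Mb
product demo: 3.980 Mbps × 1440 s = 5731.2 Mb
sports highlight package: 23.480 Mbps × 600 s = 14088.0 Mb
short film: 14.780 Mbps × 1140 s = 16849.2 Mb
conference talk: 5.010 Mbps × 2580 s = 12925.8 Mb
music video: 11.600 Mbps × 120 s = 1392.0 Mb
Total: 56690.8 Mb = 7086.3 MB.
At 500 Mbps: 56690.8 / 500 = 113 s ≈ 1.89 minutes.

2 minutes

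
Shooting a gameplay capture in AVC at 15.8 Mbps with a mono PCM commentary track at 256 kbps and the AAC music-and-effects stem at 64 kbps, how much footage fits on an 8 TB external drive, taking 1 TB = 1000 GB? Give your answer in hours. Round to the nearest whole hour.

1103 hours

Audio total: 256 + 64 = 320 kbps = 0.320 Mbps.
Total bitrate: 15.8 + 0.320 = 16.120 Mbps.
Capacity: 8 TB = 64,000,000 Mb.
Recording time: 64,000,000 / 16.120 = 3,970,223 s ≈ 1,103 hours.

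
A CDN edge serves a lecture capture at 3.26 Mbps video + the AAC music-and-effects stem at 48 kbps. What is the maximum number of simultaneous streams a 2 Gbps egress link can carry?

Audio: 48 kbps = 0.048 Mbps.
Per-viewer media rate: 3.308 Mbps.
2 Gbps = 2,000 Mbps; 2,000 / 3.308 = 604.59 → 604 viewers.

604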